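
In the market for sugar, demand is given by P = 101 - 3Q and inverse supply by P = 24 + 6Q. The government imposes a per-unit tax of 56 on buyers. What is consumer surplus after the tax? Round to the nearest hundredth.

Pre-tax equilibrium: 101 - 3Q = 24 + 6Q gives Q* = 8.5556, P* = 75.3333.
With the tax, buyers' net willingness to pay falls by 56: (101 - 56) - 3Q = 24 + 6Q, so Q_t = 2.3333. Buyers pay P_b = 94; sellers receive P_s = P_b - 56 = 38.
CS = (1/2)(Q_t)(101 - P_b) = (1/2)(2.3333)(7) = 8.1667.

8.17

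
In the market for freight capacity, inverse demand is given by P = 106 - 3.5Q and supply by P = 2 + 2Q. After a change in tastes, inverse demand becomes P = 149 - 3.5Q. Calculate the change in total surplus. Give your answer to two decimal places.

981.18

Initial equilibrium: Q_0 = 18.9091, P_0 = 39.8182; CS_0 = (1/2)(18.9091)(66.1818) = 625.719, PS_0 = (1/2)(18.9091)(37.8182) = 357.5537.
New equilibrium: 149 - 3.5Q = 2 + 2Q gives Q_1 = 26.7273, P_1 = 55.4545; CS_1 = 1250.1074, PS_1 = 714.3471.
Change in total surplus = (1250.1074 + 714.3471) - (625.719 + 357.5537) = 981.1818.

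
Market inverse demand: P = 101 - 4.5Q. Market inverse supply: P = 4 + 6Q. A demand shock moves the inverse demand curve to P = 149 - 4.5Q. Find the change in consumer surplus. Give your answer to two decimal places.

Initial equilibrium: Q_0 = 9.2381, P_0 = 59.4286; CS_0 = (1/2)(9.2381)(41.5714) = 192.0204, PS_0 = (1/2)(9.2381)(55.4286) = 256.0272.
New equilibrium: 149 - 4.5Q = 4 + 6Q gives Q_1 = 13.8095, P_1 = 86.8571; CS_1 = 429.0816, PS_1 = 572.1088.
Change in consumer surplus = 429.0816 - 192.0204 = 237.0612.

237.06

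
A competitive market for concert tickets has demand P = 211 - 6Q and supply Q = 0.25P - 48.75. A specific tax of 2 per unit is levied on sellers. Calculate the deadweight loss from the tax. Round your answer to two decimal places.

Rewriting supply in inverse form: P = 195 + 4Q.
Without the tax, 211 - 6Q = 195 + 4Q so Q* = 1.6 and P* = 201.4.
With the tax, sellers need 2 more per unit: 211 - 6Q = 195 + 4Q + 2, so Q_t = 1.4. Buyers pay P_b = 202.6; sellers receive P_s = P_b - 2 = 200.6.
The welfare triangle lost has base Q* - Q_t = 0.2 and height t = 2, so DWL = (1/2)(0.2)(2) = 0.2.

0.20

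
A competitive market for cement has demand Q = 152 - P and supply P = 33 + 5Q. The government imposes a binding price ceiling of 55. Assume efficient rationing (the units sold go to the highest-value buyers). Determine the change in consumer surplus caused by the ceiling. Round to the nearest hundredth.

Rewriting demand in inverse form: P = 152 - Q.
Without the control, 152 - Q = 33 + 5Q so Q* = 19.8333 and P* = 132.1667.
At P = 55, sellers supply (55 - 33)/5 = 4.4 while buyers want more, so the quantity traded is 4.4 at price 55.
CS goes from (1/2)(19.8333)(19.8333) = 196.6806 to 417.12 (computed as (152 - 55)(4.4) - (1/2)(1)(4.4)^2), a change of 220.4394.

220.44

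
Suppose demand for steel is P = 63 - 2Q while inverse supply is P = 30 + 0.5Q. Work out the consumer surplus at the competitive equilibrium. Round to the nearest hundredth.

Set 63 - 2Q = 30 + 0.5Q, which gives 33 = 2.5Q, so Q* = 13.2 and P* = 63 - 2(13.2) = 36.6.
The demand choke price is 63, so CS = (1/2)(Q*)(63 - P*) = (1/2)(13.2)(26.4) = 174.24.

174.24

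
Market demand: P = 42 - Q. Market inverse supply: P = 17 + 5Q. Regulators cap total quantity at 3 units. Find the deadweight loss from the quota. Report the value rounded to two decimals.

4.08

Without the quota, 42 - Q = 17 + 5Q gives Q* = 4.1667.
At Q = 3 the demand price is 42 - (3) = 39 and the supply price is 17 + 5(3) = 32.
Deadweight loss is the triangle between the curves from 3 to 4.1667: (1/2)(39 - 32)(4.1667 - 3) = 4.0833.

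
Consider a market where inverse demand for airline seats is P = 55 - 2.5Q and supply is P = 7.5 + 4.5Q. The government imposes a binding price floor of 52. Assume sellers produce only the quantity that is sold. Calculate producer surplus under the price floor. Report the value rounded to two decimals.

50.16

Without the control, 55 - 2.5Q = 7.5 + 4.5Q so Q* = 6.7857 and P* = 38.0357.
At P = 52, buyers demand (55 - 52)/2.5 = 1.2 while sellers would supply more, so the quantity traded is 1.2 at price 52.
The supply price at Q = 1.2 is 12.9. PS is the trapezoid between 52 and supply over [0, 1.2]: (1/2)[(52 - 7.5) + (52 - 12.9)](1.2) = 50.16.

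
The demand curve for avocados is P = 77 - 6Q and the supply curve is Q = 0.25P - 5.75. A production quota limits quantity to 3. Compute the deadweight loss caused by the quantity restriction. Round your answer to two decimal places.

28.80

Rewriting supply in inverse form: P = 23 + 4Q.
Unrestricted equilibrium: Q* = (77 - 23)/(6 + 4) = 5.4.
At Q = 3 the demand price is 77 - 6(3) = 59 and the supply price is 23 + 4(3) = 35.
Deadweight loss is the triangle between the curves from 3 to 5.4: (1/2)(59 - 35)(5.4 - 3) = 28.8.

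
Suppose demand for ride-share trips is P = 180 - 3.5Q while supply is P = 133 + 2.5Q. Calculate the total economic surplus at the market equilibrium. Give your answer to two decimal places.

184.08

Equilibrium: 180 - 3.5Q = 133 + 2.5Q, so Q* = 7.8333 and P* = 152.5833.
CS = (1/2)(7.8333)(27.4167) = 107.3819 and PS = (1/2)(7.8333)(19.5833) = 76.7014, so total surplus = 184.0833.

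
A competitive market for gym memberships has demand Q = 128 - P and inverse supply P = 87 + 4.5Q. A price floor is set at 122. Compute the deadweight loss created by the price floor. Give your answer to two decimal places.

5.82

Rewriting demand in inverse form: P = 128 - Q.
Without the control, 128 - Q = 87 + 4.5Q so Q* = 7.4545 and P* = 120.5455.
At the floor price 122, quantity demanded is (128 - 122)/1 = 6; demand is the short side, so Q = 6 trades at P = 122.
At Q = 6 the demand price is 122 and the supply price is 114. Deadweight loss is the triangle between the curves from 6 to 7.4545: (1/2)(122 - 114)(7.4545 - 6) = 5.8182.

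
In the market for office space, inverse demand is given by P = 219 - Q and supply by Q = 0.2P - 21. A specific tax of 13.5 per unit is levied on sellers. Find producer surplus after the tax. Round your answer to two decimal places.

701.41

Rewriting supply in inverse form: P = 105 + 5Q.
Without the tax, 219 - Q = 105 + 5Q so Q* = 19 and P* = 200.
With the tax, sellers need 13.5 more per unit: 219 - Q = 105 + 5Q + 13.5, so Q_t = 16.75. Buyers pay P_b = 202.25; sellers receive P_s = P_b - 13.5 = 188.75.
PS = (1/2)(Q_t)(P_s - 105) = (1/2)(16.75)(83.75) = 701.4062.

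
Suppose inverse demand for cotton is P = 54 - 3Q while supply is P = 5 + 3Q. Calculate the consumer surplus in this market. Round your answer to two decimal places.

100.04

Setting demand equal to supply, 49 = 6Q, so Q* = 8.1667 and P* = 29.5.
CS is the area between the demand curve and P* from 0 to Q*: (1/2)(8.1667)(24.5) = 100.0417.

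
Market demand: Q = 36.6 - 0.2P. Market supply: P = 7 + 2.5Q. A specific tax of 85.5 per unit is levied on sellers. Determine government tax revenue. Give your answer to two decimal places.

Rewriting demand in inverse form: P = 183 - 5Q.
Without the tax, 183 - 5Q = 7 + 2.5Q so Q* = 23.4667 and P* = 65.6667.
A tax on sellers shifts supply up by 85.5: 183 - 5Q = 7 + 2.5Q + 85.5, so Q_t = 12.0667. Buyers pay P_b = 122.6667; sellers receive P_s = P_b - 85.5 = 37.1667.
Tax revenue = t x Q_t = 85.5 x 12.0667 = 1031.7.

1031.70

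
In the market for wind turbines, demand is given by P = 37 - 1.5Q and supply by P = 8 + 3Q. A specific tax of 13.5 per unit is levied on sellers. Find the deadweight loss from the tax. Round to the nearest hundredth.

Without the tax, 37 - 1.5Q = 8 + 3Q so Q* = 6.4444 and P* = 27.3333.
A tax on sellers shifts supply up by 13.5: 37 - 1.5Q = 8 + 3Q + 13.5, so Q_t = 3.4444. Buyers pay P_b = 31.8333; sellers receive P_s = P_b - 13.5 = 18.3333.
Deadweight loss is the triangle between the curves from Q_t to Q*: (1/2)(6.4444 - 3.4444)(13.5) = 20.25.

20.25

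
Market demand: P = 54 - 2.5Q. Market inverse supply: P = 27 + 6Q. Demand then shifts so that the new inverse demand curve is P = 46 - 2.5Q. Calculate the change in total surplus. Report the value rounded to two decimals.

Initial equilibrium: Q_0 = 3.1765, P_0 = 46.0588; CS_0 = (1/2)(3.1765)(7.9412) = 12.6125, PS_0 = (1/2)(3.1765)(19.0588) = 30.2699.
New equilibrium: 46 - 2.5Q = 27 + 6Q gives Q_1 = 2.2353, P_1 = 40.4118; CS_1 = 6.2457, PS_1 = 14.9896.
Change in total surplus = (6.2457 + 14.9896) - (12.6125 + 30.2699) = -21.6471.

-21.65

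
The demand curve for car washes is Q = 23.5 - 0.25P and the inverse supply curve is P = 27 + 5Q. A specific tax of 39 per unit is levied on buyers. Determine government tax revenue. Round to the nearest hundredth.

121.33

Rewriting demand in inverse form: P = 94 - 4Q.
Pre-tax equilibrium: 94 - 4Q = 27 + 5Q gives Q* = 7.4444, P* = 64.2222.
With the tax, buyers' net willingness to pay falls by 39: (94 - 39) - 4Q = 27 + 5Q, so Q_t = 3.1111. Buyers pay P_b = 81.5556; sellers receive P_s = P_b - 39 = 42.5556.
Tax revenue = t x Q_t = 39 x 3.1111 = 121.3333.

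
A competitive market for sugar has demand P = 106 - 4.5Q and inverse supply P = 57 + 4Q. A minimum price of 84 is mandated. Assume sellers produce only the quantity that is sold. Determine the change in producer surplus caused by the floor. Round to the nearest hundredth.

17.73

Without the control, 106 - 4.5Q = 57 + 4Q so Q* = 5.7647 and P* = 80.0588.
At P = 84, buyers demand (106 - 84)/4.5 = 4.8889 while sellers would supply more, so the quantity traded is 4.8889 at price 84.
PS goes from (1/2)(5.7647)(23.0588) = 66.4637 to 84.1975 (computed as (84 - 57)(4.8889) - (1/2)(4)(4.8889)^2), a change of 17.7339.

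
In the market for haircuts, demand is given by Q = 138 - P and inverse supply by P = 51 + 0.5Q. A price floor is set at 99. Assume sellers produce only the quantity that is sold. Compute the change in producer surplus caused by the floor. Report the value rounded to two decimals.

Rewriting demand in inverse form: P = 138 - Q.
Without the control, 138 - Q = 51 + 0.5Q so Q* = 58 and P* = 80.
At P = 99, buyers demand (138 - 99)/1 = 39 while sellers would supply more, so the quantity traded is 39 at price 99.
PS goes from (1/2)(58)(29) = 841 to 1491.75 (computed as (99 - 51)(39) - (1/2)(0.5)(39)^2), a change of 650.75.

650.75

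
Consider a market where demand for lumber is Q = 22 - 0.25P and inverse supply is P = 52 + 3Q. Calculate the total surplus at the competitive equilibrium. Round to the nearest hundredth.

Rewriting demand in inverse form: P = 88 - 4Q.
Set 88 - 4Q = 52 + 3Q, which gives 36 = 7Q, so Q* = 5.1429 and P* = 88 - 4(5.1429) = 67.4286.
Total surplus is the full triangle between the curves from 0 to Q*: (1/2)(5.1429)(88 - 52) = 92.5714.

92.57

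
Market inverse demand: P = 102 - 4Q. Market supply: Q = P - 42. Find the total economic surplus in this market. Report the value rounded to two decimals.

360.00

Rewriting supply in inverse form: P = 42 + Q.
Set 102 - 4Q = 42 + Q, which gives 60 = 5Q, so Q* = 12 and P* = 102 - 4(12) = 54.
CS = (1/2)(12)(48) = 288 and PS = (1/2)(12)(12) = 72, so total surplus = 360.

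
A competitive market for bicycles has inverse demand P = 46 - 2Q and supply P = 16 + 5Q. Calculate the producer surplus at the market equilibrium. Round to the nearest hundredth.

Setting demand equal to supply, 30 = 7Q, so Q* = 4.2857 and P* = 37.4286.
Producer surplus is the triangle above supply below P*: (1/2)(4.2857)(37.4286 - 16) = (1/2)(4.2857)(21.4286) = 45.9184.

45.92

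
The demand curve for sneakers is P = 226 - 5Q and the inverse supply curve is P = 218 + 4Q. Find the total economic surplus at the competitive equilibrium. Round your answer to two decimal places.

3.56

Equilibrium: 226 - 5Q = 218 + 4Q, so Q* = 0.8889 and P* = 221.5556.
CS = (1/2)(0.8889)(4.4444) = 1.9753 and PS = (1/2)(0.8889)(3.5556) = 1.5802, so total surplus = 3.5556.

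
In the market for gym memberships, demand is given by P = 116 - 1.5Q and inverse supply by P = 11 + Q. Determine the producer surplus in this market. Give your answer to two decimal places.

882.00

Set 116 - 1.5Q = 11 + Q, which gives 105 = 2.5Q, so Q* = 42 and P* = 116 - 1.5(42) = 53.
PS is the area between P* and the supply curve from 0 to Q*: (1/2)(42)(42) = 882.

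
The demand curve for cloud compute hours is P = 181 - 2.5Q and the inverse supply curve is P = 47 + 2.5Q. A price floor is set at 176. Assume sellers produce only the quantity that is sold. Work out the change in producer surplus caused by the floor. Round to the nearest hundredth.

-644.80

Free-market equilibrium: 181 - 2.5Q = 47 + 2.5Q gives Q* = 26.8, P* = 114.
At the floor price 176, quantity demanded is (181 - 176)/2.5 = 2; demand is the short side, so Q = 2 trades at P = 176.
PS goes from (1/2)(26.8)(67) = 897.8 to 253 (computed as (176 - 47)(2) - (1/2)(2.5)(2)^2), a change of -644.8.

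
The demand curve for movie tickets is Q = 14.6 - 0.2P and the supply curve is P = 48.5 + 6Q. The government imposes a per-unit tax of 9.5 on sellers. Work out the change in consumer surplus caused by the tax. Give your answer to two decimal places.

Rewriting demand in inverse form: P = 73 - 5Q.
Without the tax, 73 - 5Q = 48.5 + 6Q so Q* = 2.2273 and P* = 61.8636.
A tax on sellers shifts supply up by 9.5: 73 - 5Q = 48.5 + 6Q + 9.5, so Q_t = 1.3636. Buyers pay P_b = 66.1818; sellers receive P_s = P_b - 9.5 = 56.6818.
CS falls from (1/2)(2.2273)(11.1364) = 12.4019 to (1/2)(1.3636)(6.8182) = 4.6488, a change of -7.7531.

-7.75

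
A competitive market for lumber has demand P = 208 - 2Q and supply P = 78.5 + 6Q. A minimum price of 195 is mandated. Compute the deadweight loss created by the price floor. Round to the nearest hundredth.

Free-market equilibrium: 208 - 2Q = 78.5 + 6Q gives Q* = 16.1875, P* = 175.625.
At the floor price 195, quantity demanded is (208 - 195)/2 = 6.5; demand is the short side, so Q = 6.5 trades at P = 195.
At Q = 6.5 the demand price is 195 and the supply price is 117.5. Deadweight loss is the triangle between the curves from 6.5 to 16.1875: (1/2)(195 - 117.5)(16.1875 - 6.5) = 375.3906.

375.39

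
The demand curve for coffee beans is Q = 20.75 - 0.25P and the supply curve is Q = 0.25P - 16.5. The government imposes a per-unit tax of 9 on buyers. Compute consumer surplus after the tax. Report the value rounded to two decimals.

Rewriting demand in inverse form: P = 83 - 4Q.
Rewriting supply in inverse form: P = 66 + 4Q.
Without the tax, 83 - 4Q = 66 + 4Q so Q* = 2.125 and P* = 74.5.
A tax on buyers shifts demand down by 9: (83 - 9) - 4Q = 66 + 4Q, so Q_t = 1. Buyers pay P_b = 79; sellers receive P_s = P_b - 9 = 70.
Consumer surplus is the triangle under demand above P_b: (1/2)(1)(83 - 79) = 2.

2.00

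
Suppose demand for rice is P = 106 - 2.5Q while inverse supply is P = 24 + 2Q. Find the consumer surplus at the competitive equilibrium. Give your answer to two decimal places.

415.06

Setting demand equal to supply, 82 = 4.5Q, so Q* = 18.2222 and P* = 60.4444.
The demand choke price is 106, so CS = (1/2)(Q*)(106 - P*) = (1/2)(18.2222)(45.5556) = 415.0617.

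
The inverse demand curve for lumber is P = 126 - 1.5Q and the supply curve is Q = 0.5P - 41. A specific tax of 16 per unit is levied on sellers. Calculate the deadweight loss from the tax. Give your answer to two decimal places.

Rewriting supply in inverse form: P = 82 + 2Q.
Without the tax, 126 - 1.5Q = 82 + 2Q so Q* = 12.5714 and P* = 107.1429.
A tax on sellers shifts supply up by 16: 126 - 1.5Q = 82 + 2Q + 16, so Q_t = 8. Buyers pay P_b = 114; sellers receive P_s = P_b - 16 = 98.
The welfare triangle lost has base Q* - Q_t = 4.5714 and height t = 16, so DWL = (1/2)(4.5714)(16) = 36.5714.

36.57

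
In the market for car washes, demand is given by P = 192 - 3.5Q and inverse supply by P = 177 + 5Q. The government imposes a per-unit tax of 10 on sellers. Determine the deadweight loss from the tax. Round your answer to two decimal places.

5.88

Pre-tax equilibrium: 192 - 3.5Q = 177 + 5Q gives Q* = 1.7647, P* = 185.8235.
With the tax, sellers need 10 more per unit: 192 - 3.5Q = 177 + 5Q + 10, so Q_t = 0.5882. Buyers pay P_b = 189.9412; sellers receive P_s = P_b - 10 = 179.9412.
The welfare triangle lost has base Q* - Q_t = 1.1765 and height t = 10, so DWL = (1/2)(1.1765)(10) = 5.8824.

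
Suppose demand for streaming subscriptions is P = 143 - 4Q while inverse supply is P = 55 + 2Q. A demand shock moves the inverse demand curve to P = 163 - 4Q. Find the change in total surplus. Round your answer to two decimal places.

Initial equilibrium: Q_0 = 14.6667, P_0 = 84.3333; CS_0 = (1/2)(14.6667)(58.6667) = 430.2222, PS_0 = (1/2)(14.6667)(29.3333) = 215.1111.
New equilibrium: 163 - 4Q = 55 + 2Q gives Q_1 = 18, P_1 = 91; CS_1 = 648, PS_1 = 324.
Change in total surplus = (648 + 324) - (430.2222 + 215.1111) = 326.6667.

326.67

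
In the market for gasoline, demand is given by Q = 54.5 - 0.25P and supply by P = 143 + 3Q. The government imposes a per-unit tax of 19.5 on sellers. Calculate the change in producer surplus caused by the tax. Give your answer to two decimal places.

-77.90

Rewriting demand in inverse form: P = 218 - 4Q.
Without the tax, 218 - 4Q = 143 + 3Q so Q* = 10.7143 and P* = 175.1429.
With the tax, sellers need 19.5 more per unit: 218 - 4Q = 143 + 3Q + 19.5, so Q_t = 7.9286. Buyers pay P_b = 186.2857; sellers receive P_s = P_b - 19.5 = 166.7857.
PS falls from (1/2)(10.7143)(32.1429) = 172.1939 to (1/2)(7.9286)(23.7857) = 94.2934, a change of -77.9005.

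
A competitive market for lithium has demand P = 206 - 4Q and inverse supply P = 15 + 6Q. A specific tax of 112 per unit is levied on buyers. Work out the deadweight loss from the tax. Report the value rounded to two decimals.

Without the tax, 206 - 4Q = 15 + 6Q so Q* = 19.1 and P* = 129.6.
With the tax, buyers' net willingness to pay falls by 112: (206 - 112) - 4Q = 15 + 6Q, so Q_t = 7.9. Buyers pay P_b = 174.4; sellers receive P_s = P_b - 112 = 62.4.
Deadweight loss is the triangle between the curves from Q_t to Q*: (1/2)(19.1 - 7.9)(112) = 627.2.

627.20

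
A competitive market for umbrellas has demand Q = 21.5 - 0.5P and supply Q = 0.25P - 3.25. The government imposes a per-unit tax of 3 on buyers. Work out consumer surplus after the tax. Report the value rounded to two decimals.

20.25

Rewriting demand in inverse form: P = 43 - 2Q.
Rewriting supply in inverse form: P = 13 + 4Q.
Pre-tax equilibrium: 43 - 2Q = 13 + 4Q gives Q* = 5, P* = 33.
With the tax, buyers' net willingness to pay falls by 3: (43 - 3) - 2Q = 13 + 4Q, so Q_t = 4.5. Buyers pay P_b = 34; sellers receive P_s = P_b - 3 = 31.
Consumer surplus is the triangle under demand above P_b: (1/2)(4.5)(43 - 34) = 20.25.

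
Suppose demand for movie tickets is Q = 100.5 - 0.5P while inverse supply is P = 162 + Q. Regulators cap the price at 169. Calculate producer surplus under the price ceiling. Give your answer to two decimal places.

Rewriting demand in inverse form: P = 201 - 2Q.
Free-market equilibrium: 201 - 2Q = 162 + Q gives Q* = 13, P* = 175.
At P = 169, sellers supply (169 - 162)/1 = 7 while buyers want more, so the quantity traded is 7 at price 169.
PS is the triangle above supply below 169: (1/2)(7)(169 - 162) = 24.5.

24.50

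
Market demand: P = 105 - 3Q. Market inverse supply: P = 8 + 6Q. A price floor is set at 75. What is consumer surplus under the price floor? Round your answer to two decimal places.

Free-market equilibrium: 105 - 3Q = 8 + 6Q gives Q* = 10.7778, P* = 72.6667.
At the floor price 75, quantity demanded is (105 - 75)/3 = 10; demand is the short side, so Q = 10 trades at P = 75.
CS is the triangle under demand above 75: (1/2)(10)(105 - 75) = 150.

150.00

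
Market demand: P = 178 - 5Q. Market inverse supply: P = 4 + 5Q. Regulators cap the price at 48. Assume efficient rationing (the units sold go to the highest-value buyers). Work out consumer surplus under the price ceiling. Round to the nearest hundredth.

950.40

Free-market equilibrium: 178 - 5Q = 4 + 5Q gives Q* = 17.4, P* = 91.
At the ceiling price 48, quantity supplied is (48 - 4)/5 = 8.8; supply is the short side, so Q = 8.8 trades at P = 48.
The demand price at Q = 8.8 is 134. CS is the trapezoid between demand and 48 over [0, 8.8]: (1/2)[(178 - 48) + (134 - 48)](8.8) = 950.4.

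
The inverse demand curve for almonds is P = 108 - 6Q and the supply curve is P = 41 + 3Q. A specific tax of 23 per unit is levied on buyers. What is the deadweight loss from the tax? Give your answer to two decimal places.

Pre-tax equilibrium: 108 - 6Q = 41 + 3Q gives Q* = 7.4444, P* = 63.3333.
A tax on buyers shifts demand down by 23: (108 - 23) - 6Q = 41 + 3Q, so Q_t = 4.8889. Buyers pay P_b = 78.6667; sellers receive P_s = P_b - 23 = 55.6667.
The welfare triangle lost has base Q* - Q_t = 2.5556 and height t = 23, so DWL = (1/2)(2.5556)(23) = 29.3889.

29.39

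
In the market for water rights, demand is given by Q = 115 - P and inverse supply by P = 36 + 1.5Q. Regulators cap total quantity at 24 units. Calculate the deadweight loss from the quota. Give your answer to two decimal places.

Rewriting demand in inverse form: P = 115 - Q.
Without the quota, 115 - Q = 36 + 1.5Q gives Q* = 31.6.
At Q = 24 the demand price is 115 - (24) = 91 and the supply price is 36 + 1.5(24) = 72.
Deadweight loss is the triangle between the curves from 24 to 31.6: (1/2)(91 - 72)(31.6 - 24) = 72.2.

72.20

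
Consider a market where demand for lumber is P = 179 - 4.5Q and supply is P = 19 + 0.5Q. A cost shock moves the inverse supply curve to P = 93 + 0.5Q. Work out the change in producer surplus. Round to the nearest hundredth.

-182.04

Initial equilibrium: Q_0 = 32, P_0 = 35; CS_0 = (1/2)(32)(144) = 2304, PS_0 = (1/2)(32)(16) = 256.
New equilibrium: 179 - 4.5Q = 93 + 0.5Q gives Q_1 = 17.2, P_1 = 101.6; CS_1 = 665.64, PS_1 = 73.96.
Change in producer surplus = 73.96 - 256 = -182.04.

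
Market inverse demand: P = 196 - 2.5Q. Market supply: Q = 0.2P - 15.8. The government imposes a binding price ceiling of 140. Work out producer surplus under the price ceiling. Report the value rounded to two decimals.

372.10

Rewriting supply in inverse form: P = 79 + 5Q.
Without the control, 196 - 2.5Q = 79 + 5Q so Q* = 15.6 and P* = 157.
At P = 140, sellers supply (140 - 79)/5 = 12.2 while buyers want more, so the quantity traded is 12.2 at price 140.
PS is the triangle above supply below 140: (1/2)(12.2)(140 - 79) = 372.1.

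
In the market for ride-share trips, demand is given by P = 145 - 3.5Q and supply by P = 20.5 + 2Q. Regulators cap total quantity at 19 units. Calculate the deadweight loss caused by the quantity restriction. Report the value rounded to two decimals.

Unrestricted equilibrium: Q* = (145 - 20.5)/(3.5 + 2) = 22.6364.
At Q = 19 the demand price is 145 - 3.5(19) = 78.5 and the supply price is 20.5 + 2(19) = 58.5.
DWL = (1/2)(gap between curves at 19) x (Q* - 19) = (1/2)(20)(3.6364) = 36.3636.

36.36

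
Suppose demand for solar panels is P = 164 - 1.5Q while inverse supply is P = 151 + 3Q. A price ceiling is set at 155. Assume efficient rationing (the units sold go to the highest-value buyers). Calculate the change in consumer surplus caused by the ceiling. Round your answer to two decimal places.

Free-market equilibrium: 164 - 1.5Q = 151 + 3Q gives Q* = 2.8889, P* = 159.6667.
At the ceiling price 155, quantity supplied is (155 - 151)/3 = 1.3333; supply is the short side, so Q = 1.3333 trades at P = 155.
CS goes from (1/2)(2.8889)(4.3333) = 6.2593 to 10.6667 (computed as (164 - 155)(1.3333) - (1/2)(1.5)(1.3333)^2), a change of 4.4074.

4.41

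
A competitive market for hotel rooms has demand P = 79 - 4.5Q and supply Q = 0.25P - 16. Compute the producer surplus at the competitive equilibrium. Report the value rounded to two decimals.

6.23

Rewriting supply in inverse form: P = 64 + 4Q.
Equilibrium: 79 - 4.5Q = 64 + 4Q, so Q* = 1.7647 and P* = 71.0588.
Producer surplus is the triangle above supply below P*: (1/2)(1.7647)(71.0588 - 64) = (1/2)(1.7647)(7.0588) = 6.2284.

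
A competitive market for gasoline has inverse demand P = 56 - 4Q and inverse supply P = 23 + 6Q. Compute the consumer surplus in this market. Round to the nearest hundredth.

Equilibrium: 56 - 4Q = 23 + 6Q, so Q* = 3.3 and P* = 42.8.
The demand choke price is 56, so CS = (1/2)(Q*)(56 - P*) = (1/2)(3.3)(13.2) = 21.78.

21.78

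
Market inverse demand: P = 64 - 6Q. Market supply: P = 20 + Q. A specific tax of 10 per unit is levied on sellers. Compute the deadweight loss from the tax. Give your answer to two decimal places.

7.14

Without the tax, 64 - 6Q = 20 + Q so Q* = 6.2857 and P* = 26.2857.
With the tax, sellers need 10 more per unit: 64 - 6Q = 20 + Q + 10, so Q_t = 4.8571. Buyers pay P_b = 34.8571; sellers receive P_s = P_b - 10 = 24.8571.
Deadweight loss is the triangle between the curves from Q_t to Q*: (1/2)(6.2857 - 4.8571)(10) = 7.1429.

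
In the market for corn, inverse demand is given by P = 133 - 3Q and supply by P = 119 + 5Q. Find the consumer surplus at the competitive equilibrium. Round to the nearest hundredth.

Set 133 - 3Q = 119 + 5Q, which gives 14 = 8Q, so Q* = 1.75 and P* = 133 - 3(1.75) = 127.75.
CS is the area between the demand curve and P* from 0 to Q*: (1/2)(1.75)(5.25) = 4.5938.

4.59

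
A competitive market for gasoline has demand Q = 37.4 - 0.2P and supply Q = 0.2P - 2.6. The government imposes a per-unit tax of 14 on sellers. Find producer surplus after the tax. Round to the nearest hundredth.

Rewriting demand in inverse form: P = 187 - 5Q.
Rewriting supply in inverse form: P = 13 + 5Q.
Pre-tax equilibrium: 187 - 5Q = 13 + 5Q gives Q* = 17.4, P* = 100.
With the tax, sellers need 14 more per unit: 187 - 5Q = 13 + 5Q + 14, so Q_t = 16. Buyers pay P_b = 107; sellers receive P_s = P_b - 14 = 93.
Producer surplus is the triangle above supply below P_s: (1/2)(16)(93 - 13) = 640.

640.00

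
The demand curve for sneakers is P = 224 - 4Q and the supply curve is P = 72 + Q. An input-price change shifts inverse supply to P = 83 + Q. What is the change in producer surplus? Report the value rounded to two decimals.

Initial equilibrium: Q_0 = 30.4, P_0 = 102.4; CS_0 = (1/2)(30.4)(121.6) = 1848.32, PS_0 = (1/2)(30.4)(30.4) = 462.08.
New equilibrium: 224 - 4Q = 83 + Q gives Q_1 = 28.2, P_1 = 111.2; CS_1 = 1590.48, PS_1 = 397.62.
Change in producer surplus = 397.62 - 462.08 = -64.46.

-64.46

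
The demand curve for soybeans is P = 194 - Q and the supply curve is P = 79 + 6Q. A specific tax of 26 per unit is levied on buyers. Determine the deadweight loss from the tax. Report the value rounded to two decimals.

48.29

Without the tax, 194 - Q = 79 + 6Q so Q* = 16.4286 and P* = 177.5714.
A tax on buyers shifts demand down by 26: (194 - 26) - Q = 79 + 6Q, so Q_t = 12.7143. Buyers pay P_b = 181.2857; sellers receive P_s = P_b - 26 = 155.2857.
Deadweight loss is the triangle between the curves from Q_t to Q*: (1/2)(16.4286 - 12.7143)(26) = 48.2857.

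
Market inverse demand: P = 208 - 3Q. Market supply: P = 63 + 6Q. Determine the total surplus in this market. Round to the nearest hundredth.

Set 208 - 3Q = 63 + 6Q, which gives 145 = 9Q, so Q* = 16.1111 and P* = 208 - 3(16.1111) = 159.6667.
Total surplus is the full triangle between the curves from 0 to Q*: (1/2)(16.1111)(208 - 63) = 1168.0556.

1168.06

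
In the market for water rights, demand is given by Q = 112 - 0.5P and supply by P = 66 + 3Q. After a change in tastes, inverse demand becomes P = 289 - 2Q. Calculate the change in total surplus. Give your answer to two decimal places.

Rewriting demand in inverse form: P = 224 - 2Q.
Initial equilibrium: Q_0 = 31.6, P_0 = 160.8; CS_0 = (1/2)(31.6)(63.2) = 998.56, PS_0 = (1/2)(31.6)(94.8) = 1497.84.
New equilibrium: 289 - 2Q = 66 + 3Q gives Q_1 = 44.6, P_1 = 199.8; CS_1 = 1989.16, PS_1 = 2983.74.
Change in total surplus = (1989.16 + 2983.74) - (998.56 + 1497.84) = 2476.5.

2476.50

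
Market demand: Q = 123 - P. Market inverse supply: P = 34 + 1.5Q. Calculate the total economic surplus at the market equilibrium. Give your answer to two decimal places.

1584.20

Rewriting demand in inverse form: P = 123 - Q.
Equilibrium: 123 - Q = 34 + 1.5Q, so Q* = 35.6 and P* = 87.4.
CS = (1/2)(35.6)(35.6) = 633.68 and PS = (1/2)(35.6)(53.4) = 950.52, so total surplus = 1584.2.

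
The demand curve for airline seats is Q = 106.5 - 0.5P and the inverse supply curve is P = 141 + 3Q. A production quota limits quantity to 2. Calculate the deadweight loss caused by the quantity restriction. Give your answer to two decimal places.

Rewriting demand in inverse form: P = 213 - 2Q.
Unrestricted equilibrium: Q* = (213 - 141)/(2 + 3) = 14.4.
At Q = 2 the demand price is 213 - 2(2) = 209 and the supply price is 141 + 3(2) = 147.
DWL = (1/2)(gap between curves at 2) x (Q* - 2) = (1/2)(62)(12.4) = 384.4.

384.40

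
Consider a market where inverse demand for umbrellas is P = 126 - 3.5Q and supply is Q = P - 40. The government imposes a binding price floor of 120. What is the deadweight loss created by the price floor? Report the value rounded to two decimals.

Rewriting supply in inverse form: P = 40 + Q.
Free-market equilibrium: 126 - 3.5Q = 40 + Q gives Q* = 19.1111, P* = 59.1111.
At P = 120, buyers demand (126 - 120)/3.5 = 1.7143 while sellers would supply more, so the quantity traded is 1.7143 at price 120.
The lost-trades triangle has base Q* - 1.7143 = 17.3968 and height equal to the gap between the curves at Q = 1.7143, which is 120 - 41.7143 = 78.2857. DWL = (1/2)(17.3968)(78.2857) = 680.9615.

680.96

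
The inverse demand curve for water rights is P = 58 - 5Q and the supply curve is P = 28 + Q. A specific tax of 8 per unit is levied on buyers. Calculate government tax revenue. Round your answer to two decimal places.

29.33

Pre-tax equilibrium: 58 - 5Q = 28 + Q gives Q* = 5, P* = 33.
With the tax, buyers' net willingness to pay falls by 8: (58 - 8) - 5Q = 28 + Q, so Q_t = 3.6667. Buyers pay P_b = 39.6667; sellers receive P_s = P_b - 8 = 31.6667.
Tax revenue = t x Q_t = 8 x 3.6667 = 29.3333.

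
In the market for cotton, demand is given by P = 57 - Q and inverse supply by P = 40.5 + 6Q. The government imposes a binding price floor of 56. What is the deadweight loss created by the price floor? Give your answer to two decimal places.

6.45

Without the control, 57 - Q = 40.5 + 6Q so Q* = 2.3571 and P* = 54.6429.
At P = 56, buyers demand (57 - 56)/1 = 1 while sellers would supply more, so the quantity traded is 1 at price 56.
The lost-trades triangle has base Q* - 1 = 1.3571 and height equal to the gap between the curves at Q = 1, which is 56 - 46.5 = 9.5. DWL = (1/2)(1.3571)(9.5) = 6.4464.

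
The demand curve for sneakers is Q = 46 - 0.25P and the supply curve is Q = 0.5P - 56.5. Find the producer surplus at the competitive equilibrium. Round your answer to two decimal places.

140.03

Rewriting demand in inverse form: P = 184 - 4Q.
Rewriting supply in inverse form: P = 113 + 2Q.
Set 184 - 4Q = 113 + 2Q, which gives 71 = 6Q, so Q* = 11.8333 and P* = 184 - 4(11.8333) = 136.6667.
PS is the area between P* and the supply curve from 0 to Q*: (1/2)(11.8333)(23.6667) = 140.0278.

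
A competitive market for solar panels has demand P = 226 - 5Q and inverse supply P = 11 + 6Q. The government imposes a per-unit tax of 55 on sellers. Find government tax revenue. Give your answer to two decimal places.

Pre-tax equilibrium: 226 - 5Q = 11 + 6Q gives Q* = 19.5455, P* = 128.2727.
A tax on sellers shifts supply up by 55: 226 - 5Q = 11 + 6Q + 55, so Q_t = 14.5455. Buyers pay P_b = 153.2727; sellers receive P_s = P_b - 55 = 98.2727.
Revenue is the tax times quantity traded: 55 x 14.5455 = 800.

800.00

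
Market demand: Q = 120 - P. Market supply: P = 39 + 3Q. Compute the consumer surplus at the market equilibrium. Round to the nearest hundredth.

205.03

Rewriting demand in inverse form: P = 120 - Q.
Set 120 - Q = 39 + 3Q, which gives 81 = 4Q, so Q* = 20.25 and P* = 120 - (20.25) = 99.75.
The demand choke price is 120, so CS = (1/2)(Q*)(120 - P*) = (1/2)(20.25)(20.25) = 205.0312.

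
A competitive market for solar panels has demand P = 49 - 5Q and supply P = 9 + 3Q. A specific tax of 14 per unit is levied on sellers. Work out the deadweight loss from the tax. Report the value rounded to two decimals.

12.25

Without the tax, 49 - 5Q = 9 + 3Q so Q* = 5 and P* = 24.
With the tax, sellers need 14 more per unit: 49 - 5Q = 9 + 3Q + 14, so Q_t = 3.25. Buyers pay P_b = 32.75; sellers receive P_s = P_b - 14 = 18.75.
Deadweight loss is the triangle between the curves from Q_t to Q*: (1/2)(5 - 3.25)(14) = 12.25.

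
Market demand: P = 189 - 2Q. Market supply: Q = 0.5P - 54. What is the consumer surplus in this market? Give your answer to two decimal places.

410.06

Rewriting supply in inverse form: P = 108 + 2Q.
Set 189 - 2Q = 108 + 2Q, which gives 81 = 4Q, so Q* = 20.25 and P* = 189 - 2(20.25) = 148.5.
The demand choke price is 189, so CS = (1/2)(Q*)(189 - P*) = (1/2)(20.25)(40.5) = 410.0625.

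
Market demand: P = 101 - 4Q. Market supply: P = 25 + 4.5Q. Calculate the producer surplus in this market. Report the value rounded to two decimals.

Set 101 - 4Q = 25 + 4.5Q, which gives 76 = 8.5Q, so Q* = 8.9412 and P* = 101 - 4(8.9412) = 65.2353.
The supply curve's price intercept is 25, so PS = (1/2)(Q*)(P* - 25) = (1/2)(8.9412)(40.2353) = 179.8754.

179.88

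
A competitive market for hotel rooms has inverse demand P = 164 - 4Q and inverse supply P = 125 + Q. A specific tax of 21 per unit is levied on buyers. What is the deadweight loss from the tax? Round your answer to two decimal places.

Pre-tax equilibrium: 164 - 4Q = 125 + Q gives Q* = 7.8, P* = 132.8.
A tax on buyers shifts demand down by 21: (164 - 21) - 4Q = 125 + Q, so Q_t = 3.6. Buyers pay P_b = 149.6; sellers receive P_s = P_b - 21 = 128.6.
Deadweight loss is the triangle between the curves from Q_t to Q*: (1/2)(7.8 - 3.6)(21) = 44.1.

44.10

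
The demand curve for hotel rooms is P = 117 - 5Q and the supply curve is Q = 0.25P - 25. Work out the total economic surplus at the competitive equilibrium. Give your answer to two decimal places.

16.06

Rewriting supply in inverse form: P = 100 + 4Q.
Setting demand equal to supply, 17 = 9Q, so Q* = 1.8889 and P* = 107.5556.
CS = (1/2)(1.8889)(9.4444) = 8.9198 and PS = (1/2)(1.8889)(7.5556) = 7.1358, so total surplus = 16.0556.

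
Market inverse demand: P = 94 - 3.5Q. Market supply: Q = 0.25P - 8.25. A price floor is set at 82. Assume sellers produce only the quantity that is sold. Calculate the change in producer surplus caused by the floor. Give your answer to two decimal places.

Rewriting supply in inverse form: P = 33 + 4Q.
Free-market equilibrium: 94 - 3.5Q = 33 + 4Q gives Q* = 8.1333, P* = 65.5333.
At the floor price 82, quantity demanded is (94 - 82)/3.5 = 3.4286; demand is the short side, so Q = 3.4286 trades at P = 82.
PS goes from (1/2)(8.1333)(32.5333) = 132.3022 to 144.4898 (computed as (82 - 33)(3.4286) - (1/2)(4)(3.4286)^2), a change of 12.1876.

12.19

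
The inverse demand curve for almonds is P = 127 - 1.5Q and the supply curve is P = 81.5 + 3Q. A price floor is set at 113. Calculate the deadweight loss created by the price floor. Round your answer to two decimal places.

1.36

Free-market equilibrium: 127 - 1.5Q = 81.5 + 3Q gives Q* = 10.1111, P* = 111.8333.
At P = 113, buyers demand (127 - 113)/1.5 = 9.3333 while sellers would supply more, so the quantity traded is 9.3333 at price 113.
The lost-trades triangle has base Q* - 9.3333 = 0.7778 and height equal to the gap between the curves at Q = 9.3333, which is 113 - 109.5 = 3.5. DWL = (1/2)(0.7778)(3.5) = 1.3611.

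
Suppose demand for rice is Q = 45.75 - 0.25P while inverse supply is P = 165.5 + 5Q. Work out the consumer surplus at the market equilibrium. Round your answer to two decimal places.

7.56

Rewriting demand in inverse form: P = 183 - 4Q.
Setting demand equal to supply, 17.5 = 9Q, so Q* = 1.9444 and P* = 175.2222.
Consumer surplus is the triangle under demand above P*: (1/2)(1.9444)(183 - 175.2222) = (1/2)(1.9444)(7.7778) = 7.5617.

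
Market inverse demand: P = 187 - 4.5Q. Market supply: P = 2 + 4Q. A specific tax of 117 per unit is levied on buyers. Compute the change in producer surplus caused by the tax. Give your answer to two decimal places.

Pre-tax equilibrium: 187 - 4.5Q = 2 + 4Q gives Q* = 21.7647, P* = 89.0588.
With the tax, buyers' net willingness to pay falls by 117: (187 - 117) - 4.5Q = 2 + 4Q, so Q_t = 8. Buyers pay P_b = 151; sellers receive P_s = P_b - 117 = 34.
Producers lose the trapezoid between P_s and P* out to Q_t plus the triangle from Q_t to Q*: change in PS = 128 - 947.4048 = -819.4048.

-819.40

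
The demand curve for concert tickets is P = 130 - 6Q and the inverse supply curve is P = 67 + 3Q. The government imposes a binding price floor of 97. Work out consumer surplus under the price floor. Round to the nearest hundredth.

Without the control, 130 - 6Q = 67 + 3Q so Q* = 7 and P* = 88.
At the floor price 97, quantity demanded is (130 - 97)/6 = 5.5; demand is the short side, so Q = 5.5 trades at P = 97.
CS is the triangle under demand above 97: (1/2)(5.5)(130 - 97) = 90.75.

90.75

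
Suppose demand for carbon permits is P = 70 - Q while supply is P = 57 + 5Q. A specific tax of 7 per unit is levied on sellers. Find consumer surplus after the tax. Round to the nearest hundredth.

Without the tax, 70 - Q = 57 + 5Q so Q* = 2.1667 and P* = 67.8333.
A tax on sellers shifts supply up by 7: 70 - Q = 57 + 5Q + 7, so Q_t = 1. Buyers pay P_b = 69; sellers receive P_s = P_b - 7 = 62.
Consumer surplus is the triangle under demand above P_b: (1/2)(1)(70 - 69) = 0.5.

0.50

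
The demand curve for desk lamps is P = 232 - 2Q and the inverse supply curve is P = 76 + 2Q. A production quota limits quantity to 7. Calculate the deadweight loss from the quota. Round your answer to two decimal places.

Without the quota, 232 - 2Q = 76 + 2Q gives Q* = 39.
At Q = 7 the demand price is 232 - 2(7) = 218 and the supply price is 76 + 2(7) = 90.
DWL = (1/2)(gap between curves at 7) x (Q* - 7) = (1/2)(128)(32) = 2048.

2048.00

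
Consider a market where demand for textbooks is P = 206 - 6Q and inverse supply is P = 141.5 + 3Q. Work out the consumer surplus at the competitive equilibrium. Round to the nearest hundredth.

154.08

Equilibrium: 206 - 6Q = 141.5 + 3Q, so Q* = 7.1667 and P* = 163.
Consumer surplus is the triangle under demand above P*: (1/2)(7.1667)(206 - 163) = (1/2)(7.1667)(43) = 154.0833.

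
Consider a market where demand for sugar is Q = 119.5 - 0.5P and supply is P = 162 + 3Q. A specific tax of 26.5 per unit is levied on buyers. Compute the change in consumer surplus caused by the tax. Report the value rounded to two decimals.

-135.15

Rewriting demand in inverse form: P = 239 - 2Q.
Pre-tax equilibrium: 239 - 2Q = 162 + 3Q gives Q* = 15.4, P* = 208.2.
A tax on buyers shifts demand down by 26.5: (239 - 26.5) - 2Q = 162 + 3Q, so Q_t = 10.1. Buyers pay P_b = 218.8; sellers receive P_s = P_b - 26.5 = 192.3.
CS falls from (1/2)(15.4)(30.8) = 237.16 to (1/2)(10.1)(20.2) = 102.01, a change of -135.15.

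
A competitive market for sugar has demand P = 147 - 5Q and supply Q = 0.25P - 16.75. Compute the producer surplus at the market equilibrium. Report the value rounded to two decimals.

158.02

Rewriting supply in inverse form: P = 67 + 4Q.
Setting demand equal to supply, 80 = 9Q, so Q* = 8.8889 and P* = 102.5556.
Producer surplus is the triangle above supply below P*: (1/2)(8.8889)(102.5556 - 67) = (1/2)(8.8889)(35.5556) = 158.0247.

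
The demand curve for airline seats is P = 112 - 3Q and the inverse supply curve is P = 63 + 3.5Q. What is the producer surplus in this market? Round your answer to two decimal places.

99.45

Setting demand equal to supply, 49 = 6.5Q, so Q* = 7.5385 and P* = 89.3846.
Producer surplus is the triangle above supply below P*: (1/2)(7.5385)(89.3846 - 63) = (1/2)(7.5385)(26.3846) = 99.4497.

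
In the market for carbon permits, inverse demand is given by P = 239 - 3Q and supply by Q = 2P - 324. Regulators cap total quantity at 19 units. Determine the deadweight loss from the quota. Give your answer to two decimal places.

15.75

Rewriting supply in inverse form: P = 162 + 0.5Q.
Unrestricted equilibrium: Q* = (239 - 162)/(3 + 0.5) = 22.
At Q = 19 the demand price is 239 - 3(19) = 182 and the supply price is 162 + 0.5(19) = 171.5.
Deadweight loss is the triangle between the curves from 19 to 22: (1/2)(182 - 171.5)(22 - 19) = 15.75.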